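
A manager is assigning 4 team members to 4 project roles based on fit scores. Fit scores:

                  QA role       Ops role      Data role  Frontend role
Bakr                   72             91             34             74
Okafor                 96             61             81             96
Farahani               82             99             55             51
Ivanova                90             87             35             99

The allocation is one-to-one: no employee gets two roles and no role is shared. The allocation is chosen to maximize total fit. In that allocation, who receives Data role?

Optimal: Bakr→Ops role (91 pts), Okafor→Data role (81 pts), Farahani→QA role (82 pts), Ivanova→Frontend role (99 pts) — total 91+81+82+99 = 353 pts.
Max-entry greedy (repeatedly take the single best remaining cell) gives 328 pts, worse by 25.
Next-best assignment: Bakr→QA role, Okafor→Data role, Farahani→Ops role, Ivanova→Frontend role = 351 pts.
Okafor's own top role is QA role (96 pts), but forcing Okafor→QA role and reassigning the rest optimally gives only 341 pts — worse by 12.

Okafor receives Data role.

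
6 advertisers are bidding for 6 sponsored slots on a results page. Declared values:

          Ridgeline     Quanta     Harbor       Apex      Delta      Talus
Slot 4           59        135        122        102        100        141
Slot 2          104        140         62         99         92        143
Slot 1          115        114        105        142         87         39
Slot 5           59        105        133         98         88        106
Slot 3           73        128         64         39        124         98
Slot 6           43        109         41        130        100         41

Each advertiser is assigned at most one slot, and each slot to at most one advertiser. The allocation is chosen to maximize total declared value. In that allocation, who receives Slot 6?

Apex receives Slot 6.

Optimal: Ridgeline→Slot 1 ($115), Quanta→Slot 2 ($140), Harbor→Slot 5 ($133), Apex→Slot 6 ($130), Delta→Slot 3 ($124), Talus→Slot 4 ($141) — total 115+140+133+130+124+141 = $783.
Max-entry greedy (repeatedly take the single best remaining cell) gives $720, worse by 63.
Swapping Harbor↔Delta (Harbor→Slot 3 $64, Delta→Slot 5 $88) loses 105.
Apex's own top slot is Slot 1 ($142), but forcing Apex→Slot 1 and reassigning the rest optimally gives only $753 — worse by 30.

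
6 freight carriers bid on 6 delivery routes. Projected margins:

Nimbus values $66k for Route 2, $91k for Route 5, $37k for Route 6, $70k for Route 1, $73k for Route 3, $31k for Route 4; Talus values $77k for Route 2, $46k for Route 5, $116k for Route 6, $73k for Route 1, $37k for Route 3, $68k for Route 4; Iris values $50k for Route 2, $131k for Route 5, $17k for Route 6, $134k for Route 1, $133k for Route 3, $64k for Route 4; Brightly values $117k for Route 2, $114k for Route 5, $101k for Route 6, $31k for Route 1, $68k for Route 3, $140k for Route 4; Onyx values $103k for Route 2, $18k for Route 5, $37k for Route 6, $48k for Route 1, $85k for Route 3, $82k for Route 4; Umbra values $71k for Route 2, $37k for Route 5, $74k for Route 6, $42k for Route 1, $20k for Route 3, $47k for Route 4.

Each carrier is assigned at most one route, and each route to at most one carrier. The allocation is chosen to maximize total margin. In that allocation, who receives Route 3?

Onyx receives Route 3.

Treat this as an assignment problem: match each carrier to one route.
Optimal: Nimbus→Route 5 ($91k), Talus→Route 6 ($116k), Iris→Route 1 ($134k), Brightly→Route 4 ($140k), Onyx→Route 3 ($85k), Umbra→Route 2 ($71k) — total 91+116+134+140+85+71 = $637k.
Column-greedy (each route in turn goes to its best remaining carrier) gives $566k, worse by 71.
Every other assignment is strictly worse.
Onyx's own top route is Route 2 ($103k), but forcing Onyx→Route 2 and reassigning the rest optimally gives only $625k — worse by 12.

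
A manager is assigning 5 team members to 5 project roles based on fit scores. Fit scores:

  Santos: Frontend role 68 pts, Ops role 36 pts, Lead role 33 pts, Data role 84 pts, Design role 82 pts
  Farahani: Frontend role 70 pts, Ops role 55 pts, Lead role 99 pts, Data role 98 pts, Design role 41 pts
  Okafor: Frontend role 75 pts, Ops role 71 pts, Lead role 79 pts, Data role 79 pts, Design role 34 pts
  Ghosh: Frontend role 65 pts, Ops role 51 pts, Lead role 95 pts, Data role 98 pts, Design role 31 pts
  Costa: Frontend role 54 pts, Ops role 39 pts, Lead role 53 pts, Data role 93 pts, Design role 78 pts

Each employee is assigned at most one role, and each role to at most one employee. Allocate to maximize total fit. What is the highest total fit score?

Maximum total: 414 pts

Optimal: Santos→Frontend role (68 pts), Farahani→Lead role (99 pts), Okafor→Ops role (71 pts), Ghosh→Data role (98 pts), Costa→Design role (78 pts) — total 68+99+71+98+78 = 414 pts.
Row-greedy (each employee in turn takes its best remaining role) gives 387 pts, worse by 27.
Checked against all permutations: 414 pts is optimal.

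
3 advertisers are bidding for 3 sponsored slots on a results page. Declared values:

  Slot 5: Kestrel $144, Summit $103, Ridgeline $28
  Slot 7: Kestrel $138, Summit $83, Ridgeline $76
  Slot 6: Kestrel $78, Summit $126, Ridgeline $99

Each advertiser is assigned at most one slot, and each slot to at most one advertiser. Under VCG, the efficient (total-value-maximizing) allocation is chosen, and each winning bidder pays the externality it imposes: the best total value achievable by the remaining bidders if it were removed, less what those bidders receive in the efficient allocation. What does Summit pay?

Summit pays $23.

Efficient allocation: Kestrel→Slot 5 ($144), Summit→Slot 6 ($126), Ridgeline→Slot 7 ($76); total welfare W = $346.
Summit receives Slot 6 at value $126, so the others get W − 126 = $220.
Without Summit: best allocation of the remaining 2 bidders over all 3 slots is Kestrel→Slot 5 ($144), Ridgeline→Slot 6 ($99), total $243.
VCG payment = (others' best without Summit) − (others' welfare with Summit) = 243 − 220 = $23.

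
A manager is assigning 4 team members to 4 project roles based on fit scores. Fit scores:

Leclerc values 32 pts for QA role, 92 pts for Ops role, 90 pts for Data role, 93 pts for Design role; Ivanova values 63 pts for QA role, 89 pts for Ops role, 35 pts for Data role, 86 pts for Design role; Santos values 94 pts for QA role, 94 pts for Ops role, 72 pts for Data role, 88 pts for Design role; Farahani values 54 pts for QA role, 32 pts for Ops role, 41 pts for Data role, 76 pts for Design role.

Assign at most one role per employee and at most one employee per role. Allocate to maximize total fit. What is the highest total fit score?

This is the linear assignment problem.
Optimal: Leclerc→Data role (90 pts), Ivanova→Ops role (89 pts), Santos→QA role (94 pts), Farahani→Design role (76 pts) — total 90+89+94+76 = 349 pts.

Maximum total: 349 pts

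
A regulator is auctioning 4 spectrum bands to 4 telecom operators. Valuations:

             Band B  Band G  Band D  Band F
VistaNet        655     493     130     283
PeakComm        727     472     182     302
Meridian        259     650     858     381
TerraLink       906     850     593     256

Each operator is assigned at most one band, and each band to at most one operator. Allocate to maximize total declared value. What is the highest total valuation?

Optimal: VistaNet→Band F ($283M), PeakComm→Band B ($727M), Meridian→Band D ($858M), TerraLink→Band G ($850M) — total 283+727+858+850 = $2718M.
Row-greedy (each operator in turn takes its best remaining band) gives $2241M, worse by 477.
Next-best assignment: VistaNet→Band B, PeakComm→Band F, Meridian→Band D, TerraLink→Band G = $2665M.
Swapping VistaNet↔PeakComm (VistaNet→Band B $655M, PeakComm→Band F $302M) loses 53.

Max total: $2718M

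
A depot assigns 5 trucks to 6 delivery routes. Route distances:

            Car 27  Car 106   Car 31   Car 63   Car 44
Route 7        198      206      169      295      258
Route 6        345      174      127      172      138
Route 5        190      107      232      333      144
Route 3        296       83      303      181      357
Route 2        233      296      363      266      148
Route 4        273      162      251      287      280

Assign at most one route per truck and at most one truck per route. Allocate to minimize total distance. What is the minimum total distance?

Min total: 761 km

Optimal: Car 27→Route 7 (198 km), Car 106→Route 5 (107 km), Car 31→Route 6 (127 km), Car 63→Route 3 (181 km), Car 44→Route 2 (148 km) — total 198+107+127+181+148 = 761 km.
Column-greedy (each route in turn goes to its cheapest remaining truck) gives 828 km, worse by 67.
Swapping Car 63↔Car 27 (Car 63→Route 7 295 km, Car 27→Route 3 296 km) adds 212.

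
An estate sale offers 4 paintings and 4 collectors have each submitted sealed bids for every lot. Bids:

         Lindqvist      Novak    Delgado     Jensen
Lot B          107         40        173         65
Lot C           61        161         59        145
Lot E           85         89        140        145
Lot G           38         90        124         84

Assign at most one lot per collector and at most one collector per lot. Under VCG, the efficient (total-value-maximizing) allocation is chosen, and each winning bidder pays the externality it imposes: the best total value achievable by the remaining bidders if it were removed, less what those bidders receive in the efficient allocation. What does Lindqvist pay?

Lindqvist pays $49.

Efficient allocation: Lindqvist→Lot B ($107), Novak→Lot C ($161), Delgado→Lot G ($124), Jensen→Lot E ($145); total welfare W = $537.
Lindqvist receives Lot B at value $107, so the others get W − 107 = $430.
Without Lindqvist: best allocation of the remaining 3 bidders over all 4 lots is Novak→Lot C ($161), Delgado→Lot B ($173), Jensen→Lot E ($145), total $479.
VCG payment = (others' best without Lindqvist) − (others' welfare with Lindqvist) = 479 − 430 = $49.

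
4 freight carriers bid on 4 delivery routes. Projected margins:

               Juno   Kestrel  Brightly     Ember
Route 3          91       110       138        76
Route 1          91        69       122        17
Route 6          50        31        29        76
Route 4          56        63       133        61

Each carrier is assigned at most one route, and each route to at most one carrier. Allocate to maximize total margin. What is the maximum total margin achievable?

Treat this as an assignment problem: match each carrier to one route.
Optimal: Juno→Route 1 ($91k), Kestrel→Route 3 ($110k), Brightly→Route 4 ($133k), Ember→Route 6 ($76k) — total 91+110+133+76 = $410k.
Max-entry greedy (repeatedly take the single best remaining cell) gives $368k, worse by 42.

Maximum total: $410k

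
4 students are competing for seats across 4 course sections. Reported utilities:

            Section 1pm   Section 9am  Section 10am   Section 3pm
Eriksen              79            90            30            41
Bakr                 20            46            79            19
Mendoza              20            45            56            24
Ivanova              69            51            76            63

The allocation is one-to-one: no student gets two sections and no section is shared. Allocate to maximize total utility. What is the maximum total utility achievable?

Optimal: Eriksen→Section 1pm (79 points), Bakr→Section 10am (79 points), Mendoza→Section 9am (45 points), Ivanova→Section 3pm (63 points) — total 79+79+45+63 = 266 points.
Max-entry greedy (repeatedly take the single best remaining cell) gives 262 points, worse by 4.
Next-best assignment: Eriksen→Section 9am, Bakr→Section 10am, Mendoza→Section 3pm, Ivanova→Section 1pm = 262 points.
Swapping Ivanova↔Bakr (Ivanova→Section 10am 76 points, Bakr→Section 3pm 19 points) loses 47.

Maximum total: 266 points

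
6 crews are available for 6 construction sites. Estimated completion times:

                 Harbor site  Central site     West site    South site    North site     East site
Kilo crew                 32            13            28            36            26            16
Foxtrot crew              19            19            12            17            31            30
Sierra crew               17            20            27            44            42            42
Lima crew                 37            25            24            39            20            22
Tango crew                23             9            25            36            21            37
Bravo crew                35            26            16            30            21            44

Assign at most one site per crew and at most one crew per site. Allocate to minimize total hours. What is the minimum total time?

Optimal: Kilo crew→East site (16 hours), Foxtrot crew→South site (17 hours), Sierra crew→Harbor site (17 hours), Lima crew→North site (20 hours), Tango crew→Central site (9 hours), Bravo crew→West site (16 hours) — total 16+17+17+20+9+16 = 95 hours.
Column-greedy (each site in turn goes to its cheapest remaining crew) gives 104 hours, worse by 9.
No other one-to-one assignment undercuts 95 hours.

Min total: 95 hours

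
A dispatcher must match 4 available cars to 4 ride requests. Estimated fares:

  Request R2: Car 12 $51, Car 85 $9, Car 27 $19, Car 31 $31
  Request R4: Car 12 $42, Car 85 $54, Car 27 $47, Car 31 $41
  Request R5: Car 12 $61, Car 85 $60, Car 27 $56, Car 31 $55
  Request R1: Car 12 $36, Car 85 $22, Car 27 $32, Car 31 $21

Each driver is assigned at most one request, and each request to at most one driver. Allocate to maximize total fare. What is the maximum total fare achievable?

Optimal: Car 12→Request R2 ($51), Car 85→Request R4 ($54), Car 27→Request R1 ($32), Car 31→Request R5 ($55) — total 51+54+32+55 = $192.
Swapping Car 85↔Car 31 (Car 85→Request R5 $60, Car 31→Request R4 $41) loses 8.

Maximum total: $192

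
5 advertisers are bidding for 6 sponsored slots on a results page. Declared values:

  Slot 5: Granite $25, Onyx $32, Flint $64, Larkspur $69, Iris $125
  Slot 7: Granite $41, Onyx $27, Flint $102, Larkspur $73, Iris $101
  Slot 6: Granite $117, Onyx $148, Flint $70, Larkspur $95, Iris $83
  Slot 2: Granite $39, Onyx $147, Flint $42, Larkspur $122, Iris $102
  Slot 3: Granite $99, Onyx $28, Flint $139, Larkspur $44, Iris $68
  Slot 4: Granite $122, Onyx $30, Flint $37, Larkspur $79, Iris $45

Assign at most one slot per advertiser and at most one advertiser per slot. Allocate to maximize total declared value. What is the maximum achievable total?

Maximum total: $656

This is a one-to-one assignment (maximum-weight bipartite matching).
Optimal: Granite→Slot 4 ($122), Onyx→Slot 6 ($148), Flint→Slot 3 ($139), Larkspur→Slot 2 ($122), Iris→Slot 5 ($125) — total 122+148+139+122+125 = $656.
Next-best assignment: Granite→Slot 4, Onyx→Slot 6, Flint→Slot 3, Larkspur→Slot 2, Iris→Slot 7 = $632.
Swapping Onyx↔Larkspur (Onyx→Slot 2 $147, Larkspur→Slot 6 $95) loses 28.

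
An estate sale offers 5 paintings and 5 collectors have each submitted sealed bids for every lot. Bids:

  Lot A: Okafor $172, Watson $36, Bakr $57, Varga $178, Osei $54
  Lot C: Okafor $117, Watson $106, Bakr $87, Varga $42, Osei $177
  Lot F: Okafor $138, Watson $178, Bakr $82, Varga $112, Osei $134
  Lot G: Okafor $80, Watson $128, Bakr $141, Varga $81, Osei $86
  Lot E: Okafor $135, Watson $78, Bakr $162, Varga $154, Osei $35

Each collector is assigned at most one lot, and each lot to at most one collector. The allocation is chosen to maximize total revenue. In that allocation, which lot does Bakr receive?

Bakr receives Lot G.

Treat this as an assignment problem: match each collector to one lot.
Optimal: Okafor→Lot A ($172), Watson→Lot F ($178), Bakr→Lot G ($141), Varga→Lot E ($154), Osei→Lot C ($177) — total 172+178+141+154+177 = $822.
Max-entry greedy (repeatedly take the single best remaining cell) gives $775, worse by 47.
No other one-to-one assignment exceeds $822.
Bakr's own top lot is Lot E ($162), but forcing Bakr→Lot E and reassigning the rest optimally gives only $783 — worse by 39.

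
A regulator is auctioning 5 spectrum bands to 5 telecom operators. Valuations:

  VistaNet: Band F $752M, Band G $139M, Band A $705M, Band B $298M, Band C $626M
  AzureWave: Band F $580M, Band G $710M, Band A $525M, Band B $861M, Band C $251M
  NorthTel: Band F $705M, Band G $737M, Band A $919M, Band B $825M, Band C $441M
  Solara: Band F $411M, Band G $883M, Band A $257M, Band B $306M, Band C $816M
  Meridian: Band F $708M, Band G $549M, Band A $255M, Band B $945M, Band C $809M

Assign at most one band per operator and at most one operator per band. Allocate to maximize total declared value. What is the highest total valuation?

Optimal: VistaNet→Band F ($752M), AzureWave→Band B ($861M), NorthTel→Band A ($919M), Solara→Band G ($883M), Meridian→Band C ($809M) — total 752+861+919+883+809 = $4224M.
Next-best assignment: VistaNet→Band F, AzureWave→Band G, NorthTel→Band A, Solara→Band C, Meridian→Band B = $4142M.

Maximum total: $4224M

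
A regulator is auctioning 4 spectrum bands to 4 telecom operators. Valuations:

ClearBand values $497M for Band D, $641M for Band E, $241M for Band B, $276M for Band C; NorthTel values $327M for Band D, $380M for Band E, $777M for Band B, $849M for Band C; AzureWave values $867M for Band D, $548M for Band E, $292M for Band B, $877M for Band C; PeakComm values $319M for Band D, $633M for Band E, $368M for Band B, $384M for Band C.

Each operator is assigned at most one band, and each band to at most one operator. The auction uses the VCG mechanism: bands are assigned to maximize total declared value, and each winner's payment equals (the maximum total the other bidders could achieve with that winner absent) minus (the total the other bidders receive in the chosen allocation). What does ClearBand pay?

Efficient allocation: ClearBand→Band D ($497M), NorthTel→Band B ($777M), AzureWave→Band C ($877M), PeakComm→Band E ($633M); total welfare W = $2784M.
ClearBand receives Band D at value $497M, so the others get W − 497 = $2287M.
Without ClearBand: best allocation of the remaining 3 bidders over all 4 bands is NorthTel→Band C ($849M), AzureWave→Band D ($867M), PeakComm→Band E ($633M), total $2349M.
VCG payment = (others' best without ClearBand) − (others' welfare with ClearBand) = 2349 − 2287 = $62M.

ClearBand pays $62M.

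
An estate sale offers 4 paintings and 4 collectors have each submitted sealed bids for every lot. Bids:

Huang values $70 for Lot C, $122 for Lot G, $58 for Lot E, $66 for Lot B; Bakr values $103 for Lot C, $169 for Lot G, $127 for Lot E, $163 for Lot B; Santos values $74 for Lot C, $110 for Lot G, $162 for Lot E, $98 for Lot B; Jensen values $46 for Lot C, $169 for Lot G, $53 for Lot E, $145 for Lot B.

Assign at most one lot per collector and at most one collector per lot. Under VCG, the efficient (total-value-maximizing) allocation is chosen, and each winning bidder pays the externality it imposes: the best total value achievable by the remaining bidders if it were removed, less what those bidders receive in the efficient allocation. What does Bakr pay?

Bakr pays $28.

Efficient allocation: Huang→Lot C ($70), Bakr→Lot B ($163), Santos→Lot E ($162), Jensen→Lot G ($169); total welfare W = $564.
Bakr receives Lot B at value $163, so the others get W − 163 = $401.
Without Bakr: best allocation of the remaining 3 bidders over all 4 lots is Huang→Lot G ($122), Santos→Lot E ($162), Jensen→Lot B ($145), total $429.
VCG payment = (others' best without Bakr) − (others' welfare with Bakr) = 429 − 401 = $28.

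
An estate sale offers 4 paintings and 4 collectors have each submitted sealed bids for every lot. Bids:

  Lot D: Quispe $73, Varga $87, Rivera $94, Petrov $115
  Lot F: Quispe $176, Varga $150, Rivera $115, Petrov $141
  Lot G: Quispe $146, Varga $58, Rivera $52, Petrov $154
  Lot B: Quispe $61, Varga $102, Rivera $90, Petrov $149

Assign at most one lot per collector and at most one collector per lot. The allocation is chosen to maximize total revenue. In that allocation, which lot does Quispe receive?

Quispe receives Lot G.

This is a one-to-one assignment (maximum-weight bipartite matching).
Optimal: Quispe→Lot G ($146), Varga→Lot F ($150), Rivera→Lot D ($94), Petrov→Lot B ($149) — total 146+150+94+149 = $539.
Max-entry greedy (repeatedly take the single best remaining cell) gives $526, worse by 13.
Next-best assignment: Quispe→Lot F, Varga→Lot B, Rivera→Lot D, Petrov→Lot G = $526.
Quispe's own top lot is Lot F ($176), but forcing Quispe→Lot F and reassigning the rest optimally gives only $526 — worse by 13.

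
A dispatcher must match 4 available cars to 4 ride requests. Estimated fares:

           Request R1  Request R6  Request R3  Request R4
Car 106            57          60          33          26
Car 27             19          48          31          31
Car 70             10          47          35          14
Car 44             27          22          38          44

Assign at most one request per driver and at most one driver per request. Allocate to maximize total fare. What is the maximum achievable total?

This is the linear assignment problem.
Optimal: Car 106→Request R1 ($57), Car 27→Request R6 ($48), Car 70→Request R3 ($35), Car 44→Request R4 ($44) — total 57+48+35+44 = $184.
Row-greedy (each driver in turn takes its best remaining request) gives $132, worse by 52.

Max total: $184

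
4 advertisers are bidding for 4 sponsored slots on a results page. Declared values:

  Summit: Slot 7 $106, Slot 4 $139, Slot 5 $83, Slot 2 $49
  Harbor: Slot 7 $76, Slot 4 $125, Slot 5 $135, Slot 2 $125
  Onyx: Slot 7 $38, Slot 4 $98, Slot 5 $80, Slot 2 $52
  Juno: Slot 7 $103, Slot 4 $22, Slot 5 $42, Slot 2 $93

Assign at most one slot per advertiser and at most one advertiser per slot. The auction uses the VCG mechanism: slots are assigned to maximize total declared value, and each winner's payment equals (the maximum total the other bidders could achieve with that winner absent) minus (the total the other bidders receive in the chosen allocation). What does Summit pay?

Efficient allocation: Summit→Slot 4 ($139), Harbor→Slot 2 ($125), Onyx→Slot 5 ($80), Juno→Slot 7 ($103); total welfare W = $447.
Summit receives Slot 4 at value $139, so the others get W − 139 = $308.
Without Summit: best allocation of the remaining 3 bidders over all 4 slots is Harbor→Slot 5 ($135), Onyx→Slot 4 ($98), Juno→Slot 7 ($103), total $336.
VCG payment = (others' best without Summit) − (others' welfare with Summit) = 336 − 308 = $28.

Summit pays $28.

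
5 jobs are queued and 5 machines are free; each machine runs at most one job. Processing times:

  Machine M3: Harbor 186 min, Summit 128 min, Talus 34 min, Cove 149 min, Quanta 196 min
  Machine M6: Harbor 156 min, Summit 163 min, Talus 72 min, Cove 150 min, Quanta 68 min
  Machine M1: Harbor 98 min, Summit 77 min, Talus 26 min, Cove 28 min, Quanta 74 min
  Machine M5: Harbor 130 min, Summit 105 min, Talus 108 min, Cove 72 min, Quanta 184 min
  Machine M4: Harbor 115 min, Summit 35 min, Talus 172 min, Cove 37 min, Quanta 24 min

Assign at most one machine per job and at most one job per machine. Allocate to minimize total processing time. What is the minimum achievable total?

Optimal: Harbor→Machine M5 (130 min), Summit→Machine M4 (35 min), Talus→Machine M3 (34 min), Cove→Machine M1 (28 min), Quanta→Machine M6 (68 min) — total 130+35+34+28+68 = 295 min.
Row-greedy (each job in turn takes its cheapest remaining machine) gives 307 min, worse by 12.
Next-best assignment: Harbor→Machine M1, Summit→Machine M4, Talus→Machine M3, Cove→Machine M5, Quanta→Machine M6 = 307 min.

Min total: 295 min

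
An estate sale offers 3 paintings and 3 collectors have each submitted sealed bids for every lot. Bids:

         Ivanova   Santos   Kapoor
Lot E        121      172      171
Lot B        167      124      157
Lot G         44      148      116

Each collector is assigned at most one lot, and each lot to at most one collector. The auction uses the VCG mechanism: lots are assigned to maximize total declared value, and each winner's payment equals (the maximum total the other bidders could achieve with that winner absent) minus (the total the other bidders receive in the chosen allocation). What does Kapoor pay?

Efficient allocation: Ivanova→Lot B ($167), Santos→Lot G ($148), Kapoor→Lot E ($171); total welfare W = $486.
Kapoor receives Lot E at value $171, so the others get W − 171 = $315.
Without Kapoor: best allocation of the remaining 2 bidders over all 3 lots is Ivanova→Lot B ($167), Santos→Lot E ($172), total $339.
VCG payment = (others' best without Kapoor) − (others' welfare with Kapoor) = 339 − 315 = $24.

Kapoor pays $24.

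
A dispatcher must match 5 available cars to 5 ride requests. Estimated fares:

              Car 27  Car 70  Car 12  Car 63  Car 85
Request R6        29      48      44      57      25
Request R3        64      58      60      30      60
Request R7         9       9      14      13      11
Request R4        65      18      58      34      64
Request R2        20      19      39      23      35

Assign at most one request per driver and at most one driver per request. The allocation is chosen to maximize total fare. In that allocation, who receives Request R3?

Car 27 receives Request R3.

Optimal: Car 27→Request R3 ($64), Car 70→Request R7 ($9), Car 12→Request R2 ($39), Car 63→Request R6 ($57), Car 85→Request R4 ($64) — total 64+9+39+57+64 = $233.
Row-greedy (each driver in turn takes its best remaining request) gives $201, worse by 32.
Swapping Car 70↔Car 63 (Car 70→Request R6 $48, Car 63→Request R7 $13) loses 5.
No other one-to-one assignment exceeds $233.
Car 27's own top request is Request R4 ($65), but forcing Car 27→Request R4 and reassigning the rest optimally gives only $230 — worse by 3.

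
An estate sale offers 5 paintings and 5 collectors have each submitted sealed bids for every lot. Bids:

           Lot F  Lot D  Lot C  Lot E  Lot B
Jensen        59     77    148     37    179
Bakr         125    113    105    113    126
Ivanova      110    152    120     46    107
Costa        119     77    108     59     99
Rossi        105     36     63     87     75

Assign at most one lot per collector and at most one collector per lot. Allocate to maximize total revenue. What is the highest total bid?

Max total: $657

This is a one-to-one assignment (maximum-weight bipartite matching).
Optimal: Jensen→Lot B ($179), Bakr→Lot E ($113), Ivanova→Lot D ($152), Costa→Lot C ($108), Rossi→Lot F ($105) — total 179+113+152+108+105 = $657.
Column-greedy (each lot in turn goes to its best remaining collector) gives $611, worse by 46.
Next-best assignment: Jensen→Lot B, Bakr→Lot F, Ivanova→Lot D, Costa→Lot C, Rossi→Lot E = $651.
Swapping Rossi↔Costa (Rossi→Lot C $63, Costa→Lot F $119) loses 31.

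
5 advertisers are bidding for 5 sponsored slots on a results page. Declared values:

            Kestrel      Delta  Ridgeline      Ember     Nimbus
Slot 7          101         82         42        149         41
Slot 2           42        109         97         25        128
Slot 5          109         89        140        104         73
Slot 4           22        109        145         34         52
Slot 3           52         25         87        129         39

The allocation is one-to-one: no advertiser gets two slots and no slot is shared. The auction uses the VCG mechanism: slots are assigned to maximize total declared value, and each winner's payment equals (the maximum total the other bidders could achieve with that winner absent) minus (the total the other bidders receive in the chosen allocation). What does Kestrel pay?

Kestrel pays $20.

Efficient allocation: Kestrel→Slot 7 ($101), Delta→Slot 4 ($109), Ridgeline→Slot 5 ($140), Ember→Slot 3 ($129), Nimbus→Slot 2 ($128); total welfare W = $607.
Kestrel receives Slot 7 at value $101, so the others get W − 101 = $506.
Without Kestrel: best allocation of the remaining 4 bidders over all 5 slots is Delta→Slot 4 ($109), Ridgeline→Slot 5 ($140), Ember→Slot 7 ($149), Nimbus→Slot 2 ($128), total $526.
VCG payment = (others' best without Kestrel) − (others' welfare with Kestrel) = 526 − 506 = $20.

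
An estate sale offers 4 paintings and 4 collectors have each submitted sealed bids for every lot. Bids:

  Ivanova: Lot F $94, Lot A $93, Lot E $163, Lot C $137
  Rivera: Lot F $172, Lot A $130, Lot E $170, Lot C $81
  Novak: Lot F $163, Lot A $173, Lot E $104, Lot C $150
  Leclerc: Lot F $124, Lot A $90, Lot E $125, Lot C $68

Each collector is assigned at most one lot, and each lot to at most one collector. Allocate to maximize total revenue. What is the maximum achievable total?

Optimal: Ivanova→Lot C ($137), Rivera→Lot F ($172), Novak→Lot A ($173), Leclerc→Lot E ($125) — total 137+172+173+125 = $607.
Swapping Ivanova↔Leclerc (Ivanova→Lot E $163, Leclerc→Lot C $68) loses 31.
No other one-to-one assignment exceeds $607.

Max total: $607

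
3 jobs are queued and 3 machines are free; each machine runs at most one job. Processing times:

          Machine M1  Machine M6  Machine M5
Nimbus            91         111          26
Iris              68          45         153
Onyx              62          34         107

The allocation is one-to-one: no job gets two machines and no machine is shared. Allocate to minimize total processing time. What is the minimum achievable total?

Minimum total: 128 min

Optimal: Nimbus→Machine M5 (26 min), Iris→Machine M1 (68 min), Onyx→Machine M6 (34 min) — total 26+68+34 = 128 min.
Next-best assignment: Nimbus→Machine M5, Iris→Machine M6, Onyx→Machine M1 = 133 min.
Swapping Onyx↔Iris (Onyx→Machine M1 62 min, Iris→Machine M6 45 min) adds 5.
Every other assignment is strictly worse.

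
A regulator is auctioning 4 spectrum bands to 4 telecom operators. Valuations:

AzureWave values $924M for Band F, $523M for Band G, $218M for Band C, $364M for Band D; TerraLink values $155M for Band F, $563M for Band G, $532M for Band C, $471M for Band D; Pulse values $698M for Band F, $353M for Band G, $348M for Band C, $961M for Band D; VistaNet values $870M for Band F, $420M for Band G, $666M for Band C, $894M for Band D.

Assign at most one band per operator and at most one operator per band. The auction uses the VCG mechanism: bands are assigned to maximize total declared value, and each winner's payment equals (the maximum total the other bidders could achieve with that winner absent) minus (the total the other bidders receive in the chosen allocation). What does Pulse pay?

Efficient allocation: AzureWave→Band F ($924M), TerraLink→Band G ($563M), Pulse→Band D ($961M), VistaNet→Band C ($666M); total welfare W = $3114M.
Pulse receives Band D at value $961M, so the others get W − 961 = $2153M.
Without Pulse: best allocation of the remaining 3 bidders over all 4 bands is AzureWave→Band F ($924M), TerraLink→Band G ($563M), VistaNet→Band D ($894M), total $2381M.
VCG payment = (others' best without Pulse) − (others' welfare with Pulse) = 2381 − 2153 = $228M.

Pulse pays $228M.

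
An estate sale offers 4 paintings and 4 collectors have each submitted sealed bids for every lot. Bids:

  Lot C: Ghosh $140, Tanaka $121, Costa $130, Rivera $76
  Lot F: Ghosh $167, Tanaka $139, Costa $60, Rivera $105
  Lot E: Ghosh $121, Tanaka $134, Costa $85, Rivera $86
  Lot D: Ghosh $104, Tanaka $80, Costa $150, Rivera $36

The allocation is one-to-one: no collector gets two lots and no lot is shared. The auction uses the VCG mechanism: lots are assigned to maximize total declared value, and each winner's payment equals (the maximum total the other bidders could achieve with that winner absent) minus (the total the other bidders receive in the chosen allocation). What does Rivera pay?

Efficient allocation: Ghosh→Lot C ($140), Tanaka→Lot E ($134), Costa→Lot D ($150), Rivera→Lot F ($105); total welfare W = $529.
Rivera receives Lot F at value $105, so the others get W − 105 = $424.
Without Rivera: best allocation of the remaining 3 bidders over all 4 lots is Ghosh→Lot F ($167), Tanaka→Lot E ($134), Costa→Lot D ($150), total $451.
VCG payment = (others' best without Rivera) − (others' welfare with Rivera) = 451 − 424 = $27.

Rivera pays $27.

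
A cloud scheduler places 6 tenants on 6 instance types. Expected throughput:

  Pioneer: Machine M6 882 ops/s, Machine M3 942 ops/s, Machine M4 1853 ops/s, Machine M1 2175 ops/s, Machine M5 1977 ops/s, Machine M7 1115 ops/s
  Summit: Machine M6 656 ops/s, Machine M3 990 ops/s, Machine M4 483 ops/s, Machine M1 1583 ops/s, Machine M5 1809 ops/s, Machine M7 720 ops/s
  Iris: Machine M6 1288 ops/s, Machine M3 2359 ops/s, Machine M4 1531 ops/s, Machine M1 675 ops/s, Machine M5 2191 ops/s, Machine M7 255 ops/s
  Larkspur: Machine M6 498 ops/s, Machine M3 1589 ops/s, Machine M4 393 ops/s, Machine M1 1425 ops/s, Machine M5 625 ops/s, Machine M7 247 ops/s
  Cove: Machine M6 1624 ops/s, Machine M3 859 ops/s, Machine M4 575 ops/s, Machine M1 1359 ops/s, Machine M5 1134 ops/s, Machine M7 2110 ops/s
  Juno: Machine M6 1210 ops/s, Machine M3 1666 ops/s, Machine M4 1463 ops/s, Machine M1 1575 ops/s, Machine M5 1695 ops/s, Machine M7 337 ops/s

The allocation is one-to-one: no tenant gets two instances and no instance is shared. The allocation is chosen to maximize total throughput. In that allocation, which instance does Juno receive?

Treat this as an assignment problem: match each tenant to one instance.
Optimal: Pioneer→Machine M4 (1853 ops/s), Summit→Machine M5 (1809 ops/s), Iris→Machine M3 (2359 ops/s), Larkspur→Machine M1 (1425 ops/s), Cove→Machine M7 (2110 ops/s), Juno→Machine M6 (1210 ops/s) — total 1853+1809+2359+1425+2110+1210 = 10766 ops/s.
Row-greedy (each tenant in turn takes its best remaining instance) gives 10414 ops/s, worse by 352.
Next-best assignment: Pioneer→Machine M4, Summit→Machine M1, Iris→Machine M5, Larkspur→Machine M3, Cove→Machine M7, Juno→Machine M6 = 10536 ops/s.
Juno's own top instance is Machine M5 (1695 ops/s), but forcing Juno→Machine M5 and reassigning the rest optimally gives only 10118 ops/s — worse by 648.

Juno receives Machine M6.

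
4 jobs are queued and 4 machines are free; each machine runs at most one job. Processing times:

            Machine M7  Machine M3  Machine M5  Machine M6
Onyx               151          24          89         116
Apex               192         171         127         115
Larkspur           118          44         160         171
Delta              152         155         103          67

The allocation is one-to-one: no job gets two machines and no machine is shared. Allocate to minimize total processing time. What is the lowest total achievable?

Min total: 336 min

Optimal: Onyx→Machine M3 (24 min), Apex→Machine M5 (127 min), Larkspur→Machine M7 (118 min), Delta→Machine M6 (67 min) — total 24+127+118+67 = 336 min.
Row-greedy (each job in turn takes its cheapest remaining machine) gives 360 min, worse by 24.
Next-best assignment: Onyx→Machine M3, Apex→Machine M6, Larkspur→Machine M7, Delta→Machine M5 = 360 min.
Checked against all permutations: 336 min is optimal.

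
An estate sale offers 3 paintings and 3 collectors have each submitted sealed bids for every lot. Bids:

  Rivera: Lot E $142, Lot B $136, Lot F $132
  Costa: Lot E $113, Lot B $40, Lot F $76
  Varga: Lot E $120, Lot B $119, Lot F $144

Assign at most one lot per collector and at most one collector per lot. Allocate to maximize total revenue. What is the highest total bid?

Treat this as an assignment problem: match each collector to one lot.
Optimal: Rivera→Lot B ($136), Costa→Lot E ($113), Varga→Lot F ($144) — total 136+113+144 = $393.
Row-greedy (each collector in turn takes its best remaining lot) gives $337, worse by 56.
Every other assignment is strictly worse.

Maximum total: $393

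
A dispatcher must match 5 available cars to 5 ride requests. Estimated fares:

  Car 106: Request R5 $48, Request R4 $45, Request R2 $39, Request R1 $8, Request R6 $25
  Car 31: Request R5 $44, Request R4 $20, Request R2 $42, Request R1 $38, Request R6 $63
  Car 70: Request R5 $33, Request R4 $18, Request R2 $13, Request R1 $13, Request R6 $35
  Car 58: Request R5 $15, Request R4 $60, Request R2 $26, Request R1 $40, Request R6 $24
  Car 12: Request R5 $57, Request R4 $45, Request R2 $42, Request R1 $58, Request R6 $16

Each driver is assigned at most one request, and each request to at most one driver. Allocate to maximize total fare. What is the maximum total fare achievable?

Max total: $253

Optimal: Car 106→Request R2 ($39), Car 31→Request R6 ($63), Car 70→Request R5 ($33), Car 58→Request R4 ($60), Car 12→Request R1 ($58) — total 39+63+33+60+58 = $253.
Column-greedy (each request in turn goes to its best remaining driver) gives $197, worse by 56.
Next-best assignment: Car 106→Request R5, Car 31→Request R2, Car 70→Request R6, Car 58→Request R4, Car 12→Request R1 = $243.
No other one-to-one assignment exceeds $253.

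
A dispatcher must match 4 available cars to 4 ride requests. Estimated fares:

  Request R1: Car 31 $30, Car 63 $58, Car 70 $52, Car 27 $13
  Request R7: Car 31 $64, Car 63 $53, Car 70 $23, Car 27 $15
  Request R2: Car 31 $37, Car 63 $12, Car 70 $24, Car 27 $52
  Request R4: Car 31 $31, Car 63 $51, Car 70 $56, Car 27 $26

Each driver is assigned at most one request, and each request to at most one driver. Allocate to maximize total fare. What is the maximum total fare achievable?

Maximum total: $230

Optimal: Car 31→Request R7 ($64), Car 63→Request R1 ($58), Car 70→Request R4 ($56), Car 27→Request R2 ($52) — total 64+58+56+52 = $230.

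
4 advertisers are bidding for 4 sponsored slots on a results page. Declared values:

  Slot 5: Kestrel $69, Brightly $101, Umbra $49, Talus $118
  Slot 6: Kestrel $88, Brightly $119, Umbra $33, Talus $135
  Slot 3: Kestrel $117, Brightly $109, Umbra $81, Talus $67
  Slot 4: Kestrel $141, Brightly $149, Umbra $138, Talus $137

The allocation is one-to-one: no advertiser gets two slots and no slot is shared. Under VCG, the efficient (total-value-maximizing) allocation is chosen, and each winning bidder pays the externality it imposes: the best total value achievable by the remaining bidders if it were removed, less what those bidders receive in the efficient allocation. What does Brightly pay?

Efficient allocation: Kestrel→Slot 3 ($117), Brightly→Slot 6 ($119), Umbra→Slot 4 ($138), Talus→Slot 5 ($118); total welfare W = $492.
Brightly receives Slot 6 at value $119, so the others get W − 119 = $373.
Without Brightly: best allocation of the remaining 3 bidders over all 4 slots is Kestrel→Slot 3 ($117), Umbra→Slot 4 ($138), Talus→Slot 6 ($135), total $390.
VCG payment = (others' best without Brightly) − (others' welfare with Brightly) = 390 − 373 = $17.

Brightly pays $17.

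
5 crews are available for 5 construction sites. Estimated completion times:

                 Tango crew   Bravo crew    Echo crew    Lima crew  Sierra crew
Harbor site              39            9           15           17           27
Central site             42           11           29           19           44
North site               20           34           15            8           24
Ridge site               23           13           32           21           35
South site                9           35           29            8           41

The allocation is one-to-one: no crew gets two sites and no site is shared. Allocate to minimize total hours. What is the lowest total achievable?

Treat this as an assignment problem: match each crew to one site.
Optimal: Tango crew→South site (9 hours), Bravo crew→Central site (11 hours), Echo crew→Harbor site (15 hours), Lima crew→North site (8 hours), Sierra crew→Ridge site (35 hours) — total 9+11+15+8+35 = 78 hours.
Row-greedy (each crew in turn takes its cheapest remaining site) gives 87 hours, worse by 9.
Checked against all permutations: 78 hours is optimal.

Minimum total: 78 hours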